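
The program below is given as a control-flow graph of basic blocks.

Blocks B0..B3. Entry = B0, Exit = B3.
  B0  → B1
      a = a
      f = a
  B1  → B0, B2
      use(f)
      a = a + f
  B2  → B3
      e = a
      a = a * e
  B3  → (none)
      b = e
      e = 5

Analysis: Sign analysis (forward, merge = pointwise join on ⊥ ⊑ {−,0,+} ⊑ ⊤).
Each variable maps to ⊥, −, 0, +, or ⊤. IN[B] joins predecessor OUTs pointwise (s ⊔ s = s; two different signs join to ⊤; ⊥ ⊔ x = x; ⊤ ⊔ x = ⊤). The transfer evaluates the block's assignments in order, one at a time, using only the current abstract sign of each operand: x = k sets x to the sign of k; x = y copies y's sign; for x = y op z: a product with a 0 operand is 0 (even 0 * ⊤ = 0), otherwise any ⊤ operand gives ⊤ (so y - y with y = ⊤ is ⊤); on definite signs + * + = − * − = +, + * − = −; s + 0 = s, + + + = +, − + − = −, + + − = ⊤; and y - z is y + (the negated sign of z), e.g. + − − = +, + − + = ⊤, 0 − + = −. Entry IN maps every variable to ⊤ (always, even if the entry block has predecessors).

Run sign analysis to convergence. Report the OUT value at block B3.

Converged values:
  B0: | IN=(all ⊤) | OUT=(all ⊤)
  B1: | IN=(all ⊤) | OUT=(all ⊤)
  B2: | IN=(all ⊤) | OUT=(all ⊤)
  B3: | IN=(all ⊤) | OUT={e:+; rest ⊤}

Merge at B3: IN[B3] = OUT[B2] = {a: ⊤, b: ⊤, c: ⊤, d: ⊤, e: ⊤, f: ⊤}
Applying B3's transfer function to that IN value gives OUT[B3] (row B3 above).

Answer: {a: ⊤, b: ⊤, c: ⊤, d: ⊤, e: +, f: ⊤}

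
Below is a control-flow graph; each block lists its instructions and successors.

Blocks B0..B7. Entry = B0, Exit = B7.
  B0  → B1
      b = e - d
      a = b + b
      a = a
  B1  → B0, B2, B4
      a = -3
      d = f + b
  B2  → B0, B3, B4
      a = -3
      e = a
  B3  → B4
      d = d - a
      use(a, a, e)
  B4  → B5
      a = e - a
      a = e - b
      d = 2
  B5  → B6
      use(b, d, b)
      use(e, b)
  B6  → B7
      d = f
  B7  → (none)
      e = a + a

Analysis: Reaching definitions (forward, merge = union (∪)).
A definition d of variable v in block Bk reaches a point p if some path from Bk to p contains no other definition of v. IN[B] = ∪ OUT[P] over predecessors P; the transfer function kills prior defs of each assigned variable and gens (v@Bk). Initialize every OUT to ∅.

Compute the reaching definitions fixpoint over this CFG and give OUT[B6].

Answer: {a@B4, b@B0, d@B6, e@B2}

Working:
Fixpoint table:
  B0: | IN={a@B1, a@B2, b@B0, d@B1, e@B2} | OUT={a@B0, b@B0, d@B1, e@B2}
  B1: | IN={a@B0, b@B0, d@B1, e@B2} | OUT={a@B1, b@B0, d@B1, e@B2}
  B2: | IN={a@B1, b@B0, d@B1, e@B2} | OUT={a@B2, b@B0, d@B1, e@B2}
  B3: | IN={a@B2, b@B0, d@B1, e@B2} | OUT={a@B2, b@B0, d@B3, e@B2}
  B4: | IN={a@B1, a@B2, b@B0, d@B1, d@B3, e@B2} | OUT={a@B4, b@B0, d@B4, e@B2}
  B5: | IN={a@B4, b@B0, d@B4, e@B2} | OUT={a@B4, b@B0, d@B4, e@B2}
  B6: | IN={a@B4, b@B0, d@B4, e@B2} | OUT={a@B4, b@B0, d@B6, e@B2}
  B7: | IN={a@B4, b@B0, d@B6, e@B2} | OUT={a@B4, b@B0, d@B6, e@B7}

Merge at B6: IN[B6] = OUT[B5] = {a@B4, b@B0, d@B4, e@B2}
Applying B6's transfer function to that IN value gives OUT[B6] (row B6 above).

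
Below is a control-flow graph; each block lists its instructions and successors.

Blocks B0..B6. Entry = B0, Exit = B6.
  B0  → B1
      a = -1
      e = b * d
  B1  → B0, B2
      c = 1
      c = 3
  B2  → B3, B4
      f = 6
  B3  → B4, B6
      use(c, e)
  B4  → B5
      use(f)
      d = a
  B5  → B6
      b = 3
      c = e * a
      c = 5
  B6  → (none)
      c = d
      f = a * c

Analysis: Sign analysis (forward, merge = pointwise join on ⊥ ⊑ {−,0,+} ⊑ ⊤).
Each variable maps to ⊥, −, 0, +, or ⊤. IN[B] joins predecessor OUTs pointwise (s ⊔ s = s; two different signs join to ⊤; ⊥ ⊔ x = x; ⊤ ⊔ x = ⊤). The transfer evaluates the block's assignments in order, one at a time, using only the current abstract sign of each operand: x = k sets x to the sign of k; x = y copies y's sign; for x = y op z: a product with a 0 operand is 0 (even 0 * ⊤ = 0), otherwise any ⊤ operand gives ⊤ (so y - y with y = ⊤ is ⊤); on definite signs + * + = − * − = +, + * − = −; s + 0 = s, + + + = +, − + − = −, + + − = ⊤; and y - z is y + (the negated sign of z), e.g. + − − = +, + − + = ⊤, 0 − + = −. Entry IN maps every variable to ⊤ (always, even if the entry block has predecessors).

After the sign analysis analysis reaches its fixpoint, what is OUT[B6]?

Answer: {a: -, b: ⊤, c: ⊤, d: ⊤, e: ⊤, f: ⊤}

Trace:
Per-block solution:
  B0: | IN=(all ⊤) | OUT={a:-; rest ⊤}
  B1: | IN={a:-; rest ⊤} | OUT={a:-, c:+; rest ⊤}
  B2: | IN={a:-, c:+; rest ⊤} | OUT={a:-, c:+, f:+; rest ⊤}
  B3: | IN={a:-, c:+, f:+; rest ⊤} | OUT={a:-, c:+, f:+; rest ⊤}
  B4: | IN={a:-, c:+, f:+; rest ⊤} | OUT={a:-, c:+, d:-, f:+; rest ⊤}
  B5: | IN={a:-, c:+, d:-, f:+; rest ⊤} | OUT={a:-, b:+, c:+, d:-, f:+; rest ⊤}
  B6: | IN={a:-, c:+, f:+; rest ⊤} | OUT={a:-; rest ⊤}

Merge at B6: IN[B6] = OUT[B3] ⊔ OUT[B5] = {a: -, b: ⊤, c: +, d: ⊤, e: ⊤, f: +}
Applying B6's transfer function to that IN value gives OUT[B6] (row B6 above).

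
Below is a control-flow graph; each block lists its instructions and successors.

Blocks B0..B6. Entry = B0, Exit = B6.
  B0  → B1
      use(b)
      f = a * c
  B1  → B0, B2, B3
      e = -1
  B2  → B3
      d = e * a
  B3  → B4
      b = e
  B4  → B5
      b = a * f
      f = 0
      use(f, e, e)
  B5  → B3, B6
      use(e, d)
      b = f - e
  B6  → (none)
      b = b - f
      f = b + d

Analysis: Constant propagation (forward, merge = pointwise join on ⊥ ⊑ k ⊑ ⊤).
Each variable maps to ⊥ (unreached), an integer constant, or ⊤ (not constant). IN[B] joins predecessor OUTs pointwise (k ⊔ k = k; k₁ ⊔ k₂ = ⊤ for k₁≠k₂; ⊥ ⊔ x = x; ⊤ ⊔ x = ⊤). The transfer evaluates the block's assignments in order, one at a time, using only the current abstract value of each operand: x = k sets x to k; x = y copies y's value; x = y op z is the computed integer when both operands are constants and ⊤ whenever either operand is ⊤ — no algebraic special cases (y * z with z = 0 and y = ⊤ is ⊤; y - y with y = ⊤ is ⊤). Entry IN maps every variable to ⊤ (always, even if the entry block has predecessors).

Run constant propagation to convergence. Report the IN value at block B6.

Fixpoint table:
  B0: | IN=(all ⊤) | OUT=(all ⊤)
  B1: | IN=(all ⊤) | OUT={e:-1; rest ⊤}
  B2: | IN={e:-1; rest ⊤} | OUT={e:-1; rest ⊤}
  B3: | IN={e:-1; rest ⊤} | OUT={b:-1, e:-1; rest ⊤}
  B4: | IN={b:-1, e:-1; rest ⊤} | OUT={e:-1, f:0; rest ⊤}
  B5: | IN={e:-1, f:0; rest ⊤} | OUT={b:1, e:-1, f:0; rest ⊤}
  B6: | IN={b:1, e:-1, f:0; rest ⊤} | OUT={b:1, e:-1; rest ⊤}

Merge at B6: IN[B6] = OUT[B5] = {a: ⊤, b: 1, c: ⊤, d: ⊤, e: -1, f: 0}

Answer: {a: ⊤, b: 1, c: ⊤, d: ⊤, e: -1, f: 0}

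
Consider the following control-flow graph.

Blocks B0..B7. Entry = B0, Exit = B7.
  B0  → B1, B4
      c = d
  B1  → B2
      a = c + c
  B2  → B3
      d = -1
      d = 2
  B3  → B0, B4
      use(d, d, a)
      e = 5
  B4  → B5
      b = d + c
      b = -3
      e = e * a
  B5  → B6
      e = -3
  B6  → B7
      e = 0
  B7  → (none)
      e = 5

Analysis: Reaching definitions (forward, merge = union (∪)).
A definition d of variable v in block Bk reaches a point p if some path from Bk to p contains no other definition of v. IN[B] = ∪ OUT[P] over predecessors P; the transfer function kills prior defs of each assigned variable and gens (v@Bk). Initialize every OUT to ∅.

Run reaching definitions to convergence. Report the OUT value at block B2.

Answer: {a@B1, c@B0, d@B2, e@B3}

Trace:
Per-block solution:
  B0: | IN={a@B1, c@B0, d@B2, e@B3} | OUT={a@B1, c@B0, d@B2, e@B3}
  B1: | IN={a@B1, c@B0, d@B2, e@B3} | OUT={a@B1, c@B0, d@B2, e@B3}
  B2: | IN={a@B1, c@B0, d@B2, e@B3} | OUT={a@B1, c@B0, d@B2, e@B3}
  B3: | IN={a@B1, c@B0, d@B2, e@B3} | OUT={a@B1, c@B0, d@B2, e@B3}
  B4: | IN={a@B1, c@B0, d@B2, e@B3} | OUT={a@B1, b@B4, c@B0, d@B2, e@B4}
  B5: | IN={a@B1, b@B4, c@B0, d@B2, e@B4} | OUT={a@B1, b@B4, c@B0, d@B2, e@B5}
  B6: | IN={a@B1, b@B4, c@B0, d@B2, e@B5} | OUT={a@B1, b@B4, c@B0, d@B2, e@B6}
  B7: | IN={a@B1, b@B4, c@B0, d@B2, e@B6} | OUT={a@B1, b@B4, c@B0, d@B2, e@B7}

Merge at B2: IN[B2] = OUT[B1] = {a@B1, c@B0, d@B2, e@B3}
Applying B2's transfer function to that IN value gives OUT[B2] (row B2 above).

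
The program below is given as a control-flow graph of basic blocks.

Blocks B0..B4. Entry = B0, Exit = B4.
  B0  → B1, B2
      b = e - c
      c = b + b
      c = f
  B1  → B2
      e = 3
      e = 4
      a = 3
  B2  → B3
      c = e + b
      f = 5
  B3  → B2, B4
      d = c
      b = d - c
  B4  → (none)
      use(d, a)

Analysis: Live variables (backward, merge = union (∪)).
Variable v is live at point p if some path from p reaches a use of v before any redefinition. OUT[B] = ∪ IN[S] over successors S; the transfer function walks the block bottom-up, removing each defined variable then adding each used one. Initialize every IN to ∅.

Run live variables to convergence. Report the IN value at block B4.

Answer: {a, d}

Trace:
Converged values:
  B0:  IN={a, c, e, f}  OUT={a, b, e}
  B1:  IN={b}  OUT={a, b, e}
  B2:  IN={a, b, e}  OUT={a, c, e}
  B3:  IN={a, c, e}  OUT={a, b, d, e}
  B4:  IN={a, d}  OUT={}

B4 is the boundary node: OUT[B4] = {}
Applying B4's transfer function to that OUT value gives IN[B4] (row B4 above).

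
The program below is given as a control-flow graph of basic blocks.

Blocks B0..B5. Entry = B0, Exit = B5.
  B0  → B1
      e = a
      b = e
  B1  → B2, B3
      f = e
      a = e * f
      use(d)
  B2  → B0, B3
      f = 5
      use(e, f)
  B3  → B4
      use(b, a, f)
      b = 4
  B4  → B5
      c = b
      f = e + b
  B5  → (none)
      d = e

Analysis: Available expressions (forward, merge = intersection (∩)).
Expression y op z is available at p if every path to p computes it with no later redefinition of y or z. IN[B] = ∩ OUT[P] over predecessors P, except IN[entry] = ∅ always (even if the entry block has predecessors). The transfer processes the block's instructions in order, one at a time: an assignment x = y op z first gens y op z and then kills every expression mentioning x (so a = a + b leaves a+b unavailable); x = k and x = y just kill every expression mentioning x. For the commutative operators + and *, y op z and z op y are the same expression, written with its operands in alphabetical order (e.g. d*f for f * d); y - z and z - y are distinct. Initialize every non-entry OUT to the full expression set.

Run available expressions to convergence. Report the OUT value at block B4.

Answer: {b+e}

Trace:
Fixpoint table:
  B0:  IN={}  OUT={}
  B1:  IN={}  OUT={e*f}
  B2:  IN={e*f}  OUT={}
  B3:  IN={}  OUT={}
  B4:  IN={}  OUT={b+e}
  B5:  IN={b+e}  OUT={b+e}

Merge at B4: IN[B4] = OUT[B3] = {}
Applying B4's transfer function to that IN value gives OUT[B4] (row B4 above).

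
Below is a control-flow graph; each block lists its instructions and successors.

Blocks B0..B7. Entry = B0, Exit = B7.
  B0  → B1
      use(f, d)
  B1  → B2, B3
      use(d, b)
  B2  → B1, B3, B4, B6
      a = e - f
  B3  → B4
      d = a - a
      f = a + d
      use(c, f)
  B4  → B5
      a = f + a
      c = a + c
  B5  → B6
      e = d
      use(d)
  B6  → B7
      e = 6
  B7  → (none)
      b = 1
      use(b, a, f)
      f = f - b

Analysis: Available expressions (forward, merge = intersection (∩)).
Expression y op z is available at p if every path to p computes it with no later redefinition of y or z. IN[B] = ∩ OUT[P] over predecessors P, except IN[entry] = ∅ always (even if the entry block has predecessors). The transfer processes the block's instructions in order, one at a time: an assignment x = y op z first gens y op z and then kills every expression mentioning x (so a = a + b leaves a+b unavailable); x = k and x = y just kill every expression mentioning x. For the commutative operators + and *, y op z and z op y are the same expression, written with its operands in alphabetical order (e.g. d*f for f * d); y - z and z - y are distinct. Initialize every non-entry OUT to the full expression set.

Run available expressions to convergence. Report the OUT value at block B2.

Answer: {e-f}

Trace:
Per-block solution:
  B0:   IN={}   OUT={}
  B1:   IN={}   OUT={}
  B2:   IN={}   OUT={e-f}
  B3:   IN={}   OUT={a+d, a-a}
  B4:   IN={}   OUT={}
  B5:   IN={}   OUT={}
  B6:   IN={}   OUT={}
  B7:   IN={}   OUT={}

Merge at B2: IN[B2] = OUT[B1] = {}
Applying B2's transfer function to that IN value gives OUT[B2] (row B2 above).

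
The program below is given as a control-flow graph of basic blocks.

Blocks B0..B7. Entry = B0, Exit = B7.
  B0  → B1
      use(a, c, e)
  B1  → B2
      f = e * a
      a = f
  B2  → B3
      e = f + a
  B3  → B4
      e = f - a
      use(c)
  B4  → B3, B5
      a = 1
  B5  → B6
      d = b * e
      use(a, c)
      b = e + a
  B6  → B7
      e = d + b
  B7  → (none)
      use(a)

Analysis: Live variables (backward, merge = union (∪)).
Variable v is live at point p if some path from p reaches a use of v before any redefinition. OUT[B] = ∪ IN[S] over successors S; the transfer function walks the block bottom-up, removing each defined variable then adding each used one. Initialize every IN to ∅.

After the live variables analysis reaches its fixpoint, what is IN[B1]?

Answer: {a, b, c, e}

Derivation:
Converged values:
  B0:  IN={a, b, c, e}  OUT={a, b, c, e}
  B1:  IN={a, b, c, e}  OUT={a, b, c, f}
  B2:  IN={a, b, c, f}  OUT={a, b, c, f}
  B3:  IN={a, b, c, f}  OUT={b, c, e, f}
  B4:  IN={b, c, e, f}  OUT={a, b, c, e, f}
  B5:  IN={a, b, c, e}  OUT={a, b, d}
  B6:  IN={a, b, d}  OUT={a}
  B7:  IN={a}  OUT={}

Merge at B1: OUT[B1] = IN[B2] = {a, b, c, f}
Applying B1's transfer function to that OUT value gives IN[B1] (row B1 above).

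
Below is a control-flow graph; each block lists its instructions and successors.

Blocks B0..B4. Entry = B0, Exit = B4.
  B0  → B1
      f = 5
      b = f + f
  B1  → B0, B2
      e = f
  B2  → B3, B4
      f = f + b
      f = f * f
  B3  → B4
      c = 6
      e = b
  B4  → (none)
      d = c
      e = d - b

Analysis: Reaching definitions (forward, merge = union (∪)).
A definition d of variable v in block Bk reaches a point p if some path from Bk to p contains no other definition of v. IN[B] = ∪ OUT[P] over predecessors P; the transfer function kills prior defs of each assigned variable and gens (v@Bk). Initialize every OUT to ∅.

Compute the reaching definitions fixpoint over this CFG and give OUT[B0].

Fixpoint table:
  B0: | IN={b@B0, e@B1, f@B0} | OUT={b@B0, e@B1, f@B0}
  B1: | IN={b@B0, e@B1, f@B0} | OUT={b@B0, e@B1, f@B0}
  B2: | IN={b@B0, e@B1, f@B0} | OUT={b@B0, e@B1, f@B2}
  B3: | IN={b@B0, e@B1, f@B2} | OUT={b@B0, c@B3, e@B3, f@B2}
  B4: | IN={b@B0, c@B3, e@B1, e@B3, f@B2} | OUT={b@B0, c@B3, d@B4, e@B4, f@B2}

Merge at B0 (entry node, so the boundary value {} is joined with the incoming edge(s)): IN[B0] = {} ⊔ OUT[B1] = {b@B0, e@B1, f@B0}
Applying B0's transfer function to that IN value gives OUT[B0] (row B0 above).

Answer: {b@B0, e@B1, f@B0}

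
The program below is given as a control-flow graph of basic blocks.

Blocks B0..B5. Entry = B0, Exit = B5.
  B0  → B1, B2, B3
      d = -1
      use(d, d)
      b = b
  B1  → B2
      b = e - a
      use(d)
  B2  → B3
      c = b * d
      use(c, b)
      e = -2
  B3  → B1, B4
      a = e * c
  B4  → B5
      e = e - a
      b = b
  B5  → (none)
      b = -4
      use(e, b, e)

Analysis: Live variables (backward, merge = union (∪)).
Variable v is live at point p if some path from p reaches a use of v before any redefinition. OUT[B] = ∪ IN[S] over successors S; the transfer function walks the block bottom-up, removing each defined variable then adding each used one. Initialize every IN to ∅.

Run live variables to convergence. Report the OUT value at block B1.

Fixpoint table:
  B0: | IN={a, b, c, e} | OUT={a, b, c, d, e}
  B1: | IN={a, d, e} | OUT={b, d}
  B2: | IN={b, d} | OUT={b, c, d, e}
  B3: | IN={b, c, d, e} | OUT={a, b, d, e}
  B4: | IN={a, b, e} | OUT={e}
  B5: | IN={e} | OUT={}

Merge at B1: OUT[B1] = IN[B2] = {b, d}

Answer: {b, d}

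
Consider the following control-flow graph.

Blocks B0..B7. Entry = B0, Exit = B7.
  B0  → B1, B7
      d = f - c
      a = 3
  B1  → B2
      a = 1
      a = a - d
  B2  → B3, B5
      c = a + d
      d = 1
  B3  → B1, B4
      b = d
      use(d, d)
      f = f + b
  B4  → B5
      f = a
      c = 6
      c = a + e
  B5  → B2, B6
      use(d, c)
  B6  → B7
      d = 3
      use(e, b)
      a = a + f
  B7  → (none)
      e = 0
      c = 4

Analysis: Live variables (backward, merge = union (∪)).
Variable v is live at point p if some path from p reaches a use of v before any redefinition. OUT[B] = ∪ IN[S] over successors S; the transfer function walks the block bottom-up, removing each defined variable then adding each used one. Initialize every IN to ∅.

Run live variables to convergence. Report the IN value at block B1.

Converged values:
  B0:  IN={b, c, e, f}  OUT={b, d, e, f}
  B1:  IN={b, d, e, f}  OUT={a, b, d, e, f}
  B2:  IN={a, b, d, e, f}  OUT={a, b, c, d, e, f}
  B3:  IN={a, d, e, f}  OUT={a, b, d, e, f}
  B4:  IN={a, b, d, e}  OUT={a, b, c, d, e, f}
  B5:  IN={a, b, c, d, e, f}  OUT={a, b, d, e, f}
  B6:  IN={a, b, e, f}  OUT={}
  B7:  IN={}  OUT={}

Merge at B1: OUT[B1] = IN[B2] = {a, b, d, e, f}
Applying B1's transfer function to that OUT value gives IN[B1] (row B1 above).

Answer: {b, d, e, f}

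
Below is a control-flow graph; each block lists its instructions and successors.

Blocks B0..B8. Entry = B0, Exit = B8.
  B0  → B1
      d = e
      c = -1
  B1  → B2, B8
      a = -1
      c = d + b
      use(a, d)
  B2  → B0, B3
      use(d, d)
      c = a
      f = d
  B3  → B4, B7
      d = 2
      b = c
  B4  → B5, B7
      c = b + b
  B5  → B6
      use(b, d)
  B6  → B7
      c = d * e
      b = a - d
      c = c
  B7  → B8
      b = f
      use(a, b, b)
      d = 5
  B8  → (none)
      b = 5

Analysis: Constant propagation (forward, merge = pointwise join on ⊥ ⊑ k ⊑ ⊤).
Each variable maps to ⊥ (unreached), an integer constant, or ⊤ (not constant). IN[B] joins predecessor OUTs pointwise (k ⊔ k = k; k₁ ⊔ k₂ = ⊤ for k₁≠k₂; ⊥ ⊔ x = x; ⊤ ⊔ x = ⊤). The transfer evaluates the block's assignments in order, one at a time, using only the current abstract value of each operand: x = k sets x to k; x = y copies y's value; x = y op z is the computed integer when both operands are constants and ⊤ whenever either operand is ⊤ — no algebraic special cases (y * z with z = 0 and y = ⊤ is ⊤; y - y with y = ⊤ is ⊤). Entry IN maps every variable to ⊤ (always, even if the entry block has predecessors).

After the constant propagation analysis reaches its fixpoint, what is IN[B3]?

Answer: {a: -1, b: ⊤, c: -1, d: ⊤, e: ⊤, f: ⊤}

Trace:
Fixpoint table:
  B0:   IN=(all ⊤)   OUT={c:-1; rest ⊤}
  B1:   IN={c:-1; rest ⊤}   OUT={a:-1; rest ⊤}
  B2:   IN={a:-1; rest ⊤}   OUT={a:-1, c:-1; rest ⊤}
  B3:   IN={a:-1, c:-1; rest ⊤}   OUT={a:-1, b:-1, c:-1, d:2; rest ⊤}
  B4:   IN={a:-1, b:-1, c:-1, d:2; rest ⊤}   OUT={a:-1, b:-1, c:-2, d:2; rest ⊤}
  B5:   IN={a:-1, b:-1, c:-2, d:2; rest ⊤}   OUT={a:-1, b:-1, c:-2, d:2; rest ⊤}
  B6:   IN={a:-1, b:-1, c:-2, d:2; rest ⊤}   OUT={a:-1, b:-3, d:2; rest ⊤}
  B7:   IN={a:-1, d:2; rest ⊤}   OUT={a:-1, d:5; rest ⊤}
  B8:   IN={a:-1; rest ⊤}   OUT={a:-1, b:5; rest ⊤}

Merge at B3: IN[B3] = OUT[B2] = {a: -1, b: ⊤, c: -1, d: ⊤, e: ⊤, f: ⊤}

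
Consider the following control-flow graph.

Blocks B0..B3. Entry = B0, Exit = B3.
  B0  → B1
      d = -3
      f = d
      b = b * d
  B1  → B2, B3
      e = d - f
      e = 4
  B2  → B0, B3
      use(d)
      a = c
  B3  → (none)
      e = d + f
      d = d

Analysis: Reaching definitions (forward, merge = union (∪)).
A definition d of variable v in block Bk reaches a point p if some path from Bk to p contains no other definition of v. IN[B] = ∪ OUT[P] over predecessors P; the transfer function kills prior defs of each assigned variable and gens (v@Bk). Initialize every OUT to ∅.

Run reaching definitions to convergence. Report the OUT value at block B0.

Fixpoint table:
  B0:   IN={a@B2, b@B0, d@B0, e@B1, f@B0}   OUT={a@B2, b@B0, d@B0, e@B1, f@B0}
  B1:   IN={a@B2, b@B0, d@B0, e@B1, f@B0}   OUT={a@B2, b@B0, d@B0, e@B1, f@B0}
  B2:   IN={a@B2, b@B0, d@B0, e@B1, f@B0}   OUT={a@B2, b@B0, d@B0, e@B1, f@B0}
  B3:   IN={a@B2, b@B0, d@B0, e@B1, f@B0}   OUT={a@B2, b@B0, d@B3, e@B3, f@B0}

Merge at B0 (entry node, so the boundary value {} is joined with the incoming edge(s)): IN[B0] = {} ⊔ OUT[B2] = {a@B2, b@B0, d@B0, e@B1, f@B0}
Applying B0's transfer function to that IN value gives OUT[B0] (row B0 above).

Answer: {a@B2, b@B0, d@B0, e@B1, f@B0}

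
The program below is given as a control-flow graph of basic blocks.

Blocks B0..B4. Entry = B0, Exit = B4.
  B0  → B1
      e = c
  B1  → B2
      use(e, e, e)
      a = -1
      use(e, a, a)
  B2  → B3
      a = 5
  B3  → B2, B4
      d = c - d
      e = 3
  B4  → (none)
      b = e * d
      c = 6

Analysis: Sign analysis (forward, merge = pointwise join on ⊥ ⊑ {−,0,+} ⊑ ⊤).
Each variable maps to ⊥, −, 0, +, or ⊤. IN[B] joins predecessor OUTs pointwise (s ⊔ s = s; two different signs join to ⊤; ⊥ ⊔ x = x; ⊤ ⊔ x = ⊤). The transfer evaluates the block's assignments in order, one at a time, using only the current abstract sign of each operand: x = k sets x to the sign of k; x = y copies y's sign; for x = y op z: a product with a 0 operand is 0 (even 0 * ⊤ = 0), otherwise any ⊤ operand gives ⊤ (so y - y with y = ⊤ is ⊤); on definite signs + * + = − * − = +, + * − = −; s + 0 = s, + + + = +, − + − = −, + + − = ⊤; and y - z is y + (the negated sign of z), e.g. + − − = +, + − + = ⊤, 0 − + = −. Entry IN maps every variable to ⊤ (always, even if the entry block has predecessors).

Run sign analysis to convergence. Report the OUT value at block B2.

Answer: {a: +, b: ⊤, c: ⊤, d: ⊤, e: ⊤, f: ⊤}

Derivation:
Fixpoint table:
  B0: | IN=(all ⊤) | OUT=(all ⊤)
  B1: | IN=(all ⊤) | OUT={a:-; rest ⊤}
  B2: | IN=(all ⊤) | OUT={a:+; rest ⊤}
  B3: | IN={a:+; rest ⊤} | OUT={a:+, e:+; rest ⊤}
  B4: | IN={a:+, e:+; rest ⊤} | OUT={a:+, c:+, e:+; rest ⊤}

Merge at B2: IN[B2] = OUT[B1] ⊔ OUT[B3] = {a: ⊤, b: ⊤, c: ⊤, d: ⊤, e: ⊤, f: ⊤}
Applying B2's transfer function to that IN value gives OUT[B2] (row B2 above).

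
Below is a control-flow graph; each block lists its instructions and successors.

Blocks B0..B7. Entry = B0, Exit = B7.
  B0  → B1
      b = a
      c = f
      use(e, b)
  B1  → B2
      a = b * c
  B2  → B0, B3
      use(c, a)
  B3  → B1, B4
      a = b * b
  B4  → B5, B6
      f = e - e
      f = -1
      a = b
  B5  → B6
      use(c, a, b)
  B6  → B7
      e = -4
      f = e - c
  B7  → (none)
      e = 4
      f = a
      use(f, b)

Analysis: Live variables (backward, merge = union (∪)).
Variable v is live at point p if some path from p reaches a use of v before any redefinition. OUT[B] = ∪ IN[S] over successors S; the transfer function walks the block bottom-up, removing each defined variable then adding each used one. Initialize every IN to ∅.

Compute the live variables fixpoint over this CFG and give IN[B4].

Answer: {b, c, e}

Trace:
Fixpoint table:
  B0: | IN={a, e, f} | OUT={b, c, e, f}
  B1: | IN={b, c, e, f} | OUT={a, b, c, e, f}
  B2: | IN={a, b, c, e, f} | OUT={a, b, c, e, f}
  B3: | IN={b, c, e, f} | OUT={b, c, e, f}
  B4: | IN={b, c, e} | OUT={a, b, c}
  B5: | IN={a, b, c} | OUT={a, b, c}
  B6: | IN={a, b, c} | OUT={a, b}
  B7: | IN={a, b} | OUT={}

Merge at B4: OUT[B4] = IN[B5] ⊔ IN[B6] = {a, b, c}
Applying B4's transfer function to that OUT value gives IN[B4] (row B4 above).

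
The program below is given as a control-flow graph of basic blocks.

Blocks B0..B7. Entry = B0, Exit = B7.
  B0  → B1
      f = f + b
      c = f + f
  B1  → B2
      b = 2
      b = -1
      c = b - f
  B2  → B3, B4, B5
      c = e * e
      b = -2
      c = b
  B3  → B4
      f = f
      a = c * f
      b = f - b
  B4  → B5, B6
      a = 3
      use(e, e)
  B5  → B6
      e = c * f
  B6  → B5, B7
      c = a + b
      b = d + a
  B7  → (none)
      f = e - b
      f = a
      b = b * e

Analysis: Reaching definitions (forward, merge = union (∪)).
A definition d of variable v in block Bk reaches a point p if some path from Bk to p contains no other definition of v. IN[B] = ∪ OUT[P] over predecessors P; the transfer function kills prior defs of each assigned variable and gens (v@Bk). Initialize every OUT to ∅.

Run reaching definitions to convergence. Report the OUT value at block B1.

Answer: {b@B1, c@B1, f@B0}

Working:
Per-block solution:
  B0:   IN={}   OUT={c@B0, f@B0}
  B1:   IN={c@B0, f@B0}   OUT={b@B1, c@B1, f@B0}
  B2:   IN={b@B1, c@B1, f@B0}   OUT={b@B2, c@B2, f@B0}
  B3:   IN={b@B2, c@B2, f@B0}   OUT={a@B3, b@B3, c@B2, f@B3}
  B4:   IN={a@B3, b@B2, b@B3, c@B2, f@B0, f@B3}   OUT={a@B4, b@B2, b@B3, c@B2, f@B0, f@B3}
  B5:   IN={a@B4, b@B2, b@B3, b@B6, c@B2, c@B6, e@B5, f@B0, f@B3}   OUT={a@B4, b@B2, b@B3, b@B6, c@B2, c@B6, e@B5, f@B0, f@B3}
  B6:   IN={a@B4, b@B2, b@B3, b@B6, c@B2, c@B6, e@B5, f@B0, f@B3}   OUT={a@B4, b@B6, c@B6, e@B5, f@B0, f@B3}
  B7:   IN={a@B4, b@B6, c@B6, e@B5, f@B0, f@B3}   OUT={a@B4, b@B7, c@B6, e@B5, f@B7}

Merge at B1: IN[B1] = OUT[B0] = {c@B0, f@B0}
Applying B1's transfer function to that IN value gives OUT[B1] (row B1 above).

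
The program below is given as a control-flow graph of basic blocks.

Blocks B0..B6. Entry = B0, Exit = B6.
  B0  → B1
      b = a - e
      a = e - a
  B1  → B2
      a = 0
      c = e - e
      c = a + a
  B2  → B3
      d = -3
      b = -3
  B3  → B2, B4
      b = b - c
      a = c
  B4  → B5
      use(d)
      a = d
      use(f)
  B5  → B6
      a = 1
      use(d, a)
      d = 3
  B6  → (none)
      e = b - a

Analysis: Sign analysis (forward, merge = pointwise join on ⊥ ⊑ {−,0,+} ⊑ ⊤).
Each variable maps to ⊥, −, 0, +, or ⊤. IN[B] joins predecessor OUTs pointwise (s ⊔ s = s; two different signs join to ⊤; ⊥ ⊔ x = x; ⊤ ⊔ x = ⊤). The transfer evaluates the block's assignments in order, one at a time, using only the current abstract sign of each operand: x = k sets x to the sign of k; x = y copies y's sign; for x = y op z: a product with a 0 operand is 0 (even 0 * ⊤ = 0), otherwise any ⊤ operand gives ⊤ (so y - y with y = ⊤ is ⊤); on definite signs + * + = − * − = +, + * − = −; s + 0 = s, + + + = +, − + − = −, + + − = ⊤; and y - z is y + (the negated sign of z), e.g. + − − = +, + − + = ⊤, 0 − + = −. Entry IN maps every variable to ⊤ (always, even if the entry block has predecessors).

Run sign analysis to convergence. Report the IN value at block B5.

Converged values:
  B0: | IN=(all ⊤) | OUT=(all ⊤)
  B1: | IN=(all ⊤) | OUT={a:0, c:0; rest ⊤}
  B2: | IN={a:0, c:0; rest ⊤} | OUT={a:0, b:-, c:0, d:-; rest ⊤}
  B3: | IN={a:0, b:-, c:0, d:-; rest ⊤} | OUT={a:0, b:-, c:0, d:-; rest ⊤}
  B4: | IN={a:0, b:-, c:0, d:-; rest ⊤} | OUT={a:-, b:-, c:0, d:-; rest ⊤}
  B5: | IN={a:-, b:-, c:0, d:-; rest ⊤} | OUT={a:+, b:-, c:0, d:+; rest ⊤}
  B6: | IN={a:+, b:-, c:0, d:+; rest ⊤} | OUT={a:+, b:-, c:0, d:+, e:-; rest ⊤}

Merge at B5: IN[B5] = OUT[B4] = {a: -, b: -, c: 0, d: -, e: ⊤, f: ⊤}

Answer: {a: -, b: -, c: 0, d: -, e: ⊤, f: ⊤}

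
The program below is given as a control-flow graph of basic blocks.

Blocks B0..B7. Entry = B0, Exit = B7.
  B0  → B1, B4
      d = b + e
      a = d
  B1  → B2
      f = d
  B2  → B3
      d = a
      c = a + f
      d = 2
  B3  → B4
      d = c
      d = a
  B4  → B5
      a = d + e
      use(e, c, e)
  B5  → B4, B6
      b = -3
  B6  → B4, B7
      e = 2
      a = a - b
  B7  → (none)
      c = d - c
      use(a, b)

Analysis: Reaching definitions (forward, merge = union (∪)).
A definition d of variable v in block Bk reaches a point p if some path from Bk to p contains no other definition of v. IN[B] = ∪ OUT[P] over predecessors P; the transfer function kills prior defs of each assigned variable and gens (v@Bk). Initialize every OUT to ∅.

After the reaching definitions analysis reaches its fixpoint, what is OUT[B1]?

Answer: {a@B0, d@B0, f@B1}

Derivation:
Converged values:
  B0:   IN={}   OUT={a@B0, d@B0}
  B1:   IN={a@B0, d@B0}   OUT={a@B0, d@B0, f@B1}
  B2:   IN={a@B0, d@B0, f@B1}   OUT={a@B0, c@B2, d@B2, f@B1}
  B3:   IN={a@B0, c@B2, d@B2, f@B1}   OUT={a@B0, c@B2, d@B3, f@B1}
  B4:   IN={a@B0, a@B4, a@B6, b@B5, c@B2, d@B0, d@B3, e@B6, f@B1}   OUT={a@B4, b@B5, c@B2, d@B0, d@B3, e@B6, f@B1}
  B5:   IN={a@B4, b@B5, c@B2, d@B0, d@B3, e@B6, f@B1}   OUT={a@B4, b@B5, c@B2, d@B0, d@B3, e@B6, f@B1}
  B6:   IN={a@B4, b@B5, c@B2, d@B0, d@B3, e@B6, f@B1}   OUT={a@B6, b@B5, c@B2, d@B0, d@B3, e@B6, f@B1}
  B7:   IN={a@B6, b@B5, c@B2, d@B0, d@B3, e@B6, f@B1}   OUT={a@B6, b@B5, c@B7, d@B0, d@B3, e@B6, f@B1}

Merge at B1: IN[B1] = OUT[B0] = {a@B0, d@B0}
Applying B1's transfer function to that IN value gives OUT[B1] (row B1 above).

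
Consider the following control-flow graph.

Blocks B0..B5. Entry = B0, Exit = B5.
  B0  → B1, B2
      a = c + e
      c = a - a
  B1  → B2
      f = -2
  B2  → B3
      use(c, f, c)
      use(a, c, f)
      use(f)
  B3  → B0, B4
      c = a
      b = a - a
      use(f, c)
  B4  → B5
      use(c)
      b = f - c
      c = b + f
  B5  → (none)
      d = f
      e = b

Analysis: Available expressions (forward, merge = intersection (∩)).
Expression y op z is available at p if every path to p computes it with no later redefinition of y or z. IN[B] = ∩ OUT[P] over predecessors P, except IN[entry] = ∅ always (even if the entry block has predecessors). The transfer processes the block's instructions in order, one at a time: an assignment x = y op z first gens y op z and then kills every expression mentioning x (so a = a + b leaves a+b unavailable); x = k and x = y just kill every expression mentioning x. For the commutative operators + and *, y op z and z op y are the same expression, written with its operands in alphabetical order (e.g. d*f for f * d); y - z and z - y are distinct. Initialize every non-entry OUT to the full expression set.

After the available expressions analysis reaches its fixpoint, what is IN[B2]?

Answer: {a-a}

Trace:
Converged values:
  B0:  IN={}  OUT={a-a}
  B1:  IN={a-a}  OUT={a-a}
  B2:  IN={a-a}  OUT={a-a}
  B3:  IN={a-a}  OUT={a-a}
  B4:  IN={a-a}  OUT={a-a, b+f}
  B5:  IN={a-a, b+f}  OUT={a-a, b+f}

Merge at B2: IN[B2] = OUT[B0] ∩ OUT[B1] = {a-a}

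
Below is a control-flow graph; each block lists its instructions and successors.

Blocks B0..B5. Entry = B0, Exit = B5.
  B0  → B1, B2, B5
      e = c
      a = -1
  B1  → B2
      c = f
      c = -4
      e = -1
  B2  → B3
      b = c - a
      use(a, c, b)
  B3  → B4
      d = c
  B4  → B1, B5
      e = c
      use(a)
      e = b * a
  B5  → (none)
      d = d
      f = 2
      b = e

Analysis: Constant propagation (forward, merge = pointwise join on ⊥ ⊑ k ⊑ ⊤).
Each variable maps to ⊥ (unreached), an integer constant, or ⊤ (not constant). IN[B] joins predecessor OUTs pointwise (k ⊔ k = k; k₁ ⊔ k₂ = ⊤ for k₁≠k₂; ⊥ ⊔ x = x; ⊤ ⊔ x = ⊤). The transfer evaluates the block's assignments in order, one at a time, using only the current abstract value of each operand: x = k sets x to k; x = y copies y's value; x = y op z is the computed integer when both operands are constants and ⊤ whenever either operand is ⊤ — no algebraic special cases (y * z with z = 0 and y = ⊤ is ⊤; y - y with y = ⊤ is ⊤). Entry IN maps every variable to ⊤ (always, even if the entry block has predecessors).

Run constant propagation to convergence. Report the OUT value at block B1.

Converged values:
  B0: | IN=(all ⊤) | OUT={a:-1; rest ⊤}
  B1: | IN={a:-1; rest ⊤} | OUT={a:-1, c:-4, e:-1; rest ⊤}
  B2: | IN={a:-1; rest ⊤} | OUT={a:-1; rest ⊤}
  B3: | IN={a:-1; rest ⊤} | OUT={a:-1; rest ⊤}
  B4: | IN={a:-1; rest ⊤} | OUT={a:-1; rest ⊤}
  B5: | IN={a:-1; rest ⊤} | OUT={a:-1, f:2; rest ⊤}

Merge at B1: IN[B1] = OUT[B0] ⊔ OUT[B4] = {a: -1, b: ⊤, c: ⊤, d: ⊤, e: ⊤, f: ⊤}
Applying B1's transfer function to that IN value gives OUT[B1] (row B1 above).

Answer: {a: -1, b: ⊤, c: -4, d: ⊤, e: -1, f: ⊤}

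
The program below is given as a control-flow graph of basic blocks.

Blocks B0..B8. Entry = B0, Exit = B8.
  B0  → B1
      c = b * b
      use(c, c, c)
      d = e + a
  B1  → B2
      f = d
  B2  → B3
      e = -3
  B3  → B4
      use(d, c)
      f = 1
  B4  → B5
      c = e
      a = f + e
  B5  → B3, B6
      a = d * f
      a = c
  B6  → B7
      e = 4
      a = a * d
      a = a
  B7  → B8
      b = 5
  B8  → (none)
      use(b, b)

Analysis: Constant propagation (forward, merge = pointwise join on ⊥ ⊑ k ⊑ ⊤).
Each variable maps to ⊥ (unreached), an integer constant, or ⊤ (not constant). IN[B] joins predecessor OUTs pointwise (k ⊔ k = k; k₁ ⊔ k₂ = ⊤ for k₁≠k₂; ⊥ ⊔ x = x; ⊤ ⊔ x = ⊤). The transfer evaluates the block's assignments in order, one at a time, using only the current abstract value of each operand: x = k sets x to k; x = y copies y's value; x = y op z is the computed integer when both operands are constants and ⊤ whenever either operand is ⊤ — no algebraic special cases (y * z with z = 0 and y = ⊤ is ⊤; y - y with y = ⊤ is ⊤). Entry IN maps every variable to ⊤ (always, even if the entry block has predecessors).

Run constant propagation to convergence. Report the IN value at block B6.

Per-block solution:
  B0: | IN=(all ⊤) | OUT=(all ⊤)
  B1: | IN=(all ⊤) | OUT=(all ⊤)
  B2: | IN=(all ⊤) | OUT={e:-3; rest ⊤}
  B3: | IN={e:-3; rest ⊤} | OUT={e:-3, f:1; rest ⊤}
  B4: | IN={e:-3, f:1; rest ⊤} | OUT={a:-2, c:-3, e:-3, f:1; rest ⊤}
  B5: | IN={a:-2, c:-3, e:-3, f:1; rest ⊤} | OUT={a:-3, c:-3, e:-3, f:1; rest ⊤}
  B6: | IN={a:-3, c:-3, e:-3, f:1; rest ⊤} | OUT={c:-3, e:4, f:1; rest ⊤}
  B7: | IN={c:-3, e:4, f:1; rest ⊤} | OUT={b:5, c:-3, e:4, f:1; rest ⊤}
  B8: | IN={b:5, c:-3, e:4, f:1; rest ⊤} | OUT={b:5, c:-3, e:4, f:1; rest ⊤}

Merge at B6: IN[B6] = OUT[B5] = {a: -3, b: ⊤, c: -3, d: ⊤, e: -3, f: 1}

Answer: {a: -3, b: ⊤, c: -3, d: ⊤, e: -3, f: 1}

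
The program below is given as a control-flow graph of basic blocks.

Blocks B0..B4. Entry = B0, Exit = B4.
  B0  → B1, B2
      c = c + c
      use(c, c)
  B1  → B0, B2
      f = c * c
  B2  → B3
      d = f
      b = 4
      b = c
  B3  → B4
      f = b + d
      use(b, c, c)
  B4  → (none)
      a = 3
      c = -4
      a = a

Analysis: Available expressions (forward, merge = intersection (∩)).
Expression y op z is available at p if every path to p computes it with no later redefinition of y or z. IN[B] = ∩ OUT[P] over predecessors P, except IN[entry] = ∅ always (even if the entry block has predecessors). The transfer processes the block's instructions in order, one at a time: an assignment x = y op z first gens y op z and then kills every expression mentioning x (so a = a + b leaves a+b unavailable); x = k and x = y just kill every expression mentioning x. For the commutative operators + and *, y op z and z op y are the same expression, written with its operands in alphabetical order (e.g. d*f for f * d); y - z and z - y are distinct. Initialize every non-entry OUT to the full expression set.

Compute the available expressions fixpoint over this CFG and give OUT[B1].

Answer: {c*c}

Working:
Fixpoint table:
  B0:   IN={}   OUT={}
  B1:   IN={}   OUT={c*c}
  B2:   IN={}   OUT={}
  B3:   IN={}   OUT={b+d}
  B4:   IN={b+d}   OUT={b+d}

Merge at B1: IN[B1] = OUT[B0] = {}
Applying B1's transfer function to that IN value gives OUT[B1] (row B1 above).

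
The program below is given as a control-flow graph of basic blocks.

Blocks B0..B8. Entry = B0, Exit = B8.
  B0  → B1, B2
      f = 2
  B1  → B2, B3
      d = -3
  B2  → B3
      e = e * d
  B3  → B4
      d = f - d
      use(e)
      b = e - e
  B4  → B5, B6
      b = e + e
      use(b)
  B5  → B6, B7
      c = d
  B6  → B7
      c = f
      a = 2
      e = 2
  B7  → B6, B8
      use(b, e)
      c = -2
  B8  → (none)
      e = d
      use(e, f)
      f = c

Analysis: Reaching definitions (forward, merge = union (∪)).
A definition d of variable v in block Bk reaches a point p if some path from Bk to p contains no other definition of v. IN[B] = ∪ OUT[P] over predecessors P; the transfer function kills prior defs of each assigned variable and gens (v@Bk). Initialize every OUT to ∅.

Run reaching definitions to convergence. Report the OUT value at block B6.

Answer: {a@B6, b@B4, c@B6, d@B3, e@B6, f@B0}

Working:
Fixpoint table:
  B0: | IN={} | OUT={f@B0}
  B1: | IN={f@B0} | OUT={d@B1, f@B0}
  B2: | IN={d@B1, f@B0} | OUT={d@B1, e@B2, f@B0}
  B3: | IN={d@B1, e@B2, f@B0} | OUT={b@B3, d@B3, e@B2, f@B0}
  B4: | IN={b@B3, d@B3, e@B2, f@B0} | OUT={b@B4, d@B3, e@B2, f@B0}
  B5: | IN={b@B4, d@B3, e@B2, f@B0} | OUT={b@B4, c@B5, d@B3, e@B2, f@B0}
  B6: | IN={a@B6, b@B4, c@B5, c@B7, d@B3, e@B2, e@B6, f@B0} | OUT={a@B6, b@B4, c@B6, d@B3, e@B6, f@B0}
  B7: | IN={a@B6, b@B4, c@B5, c@B6, d@B3, e@B2, e@B6, f@B0} | OUT={a@B6, b@B4, c@B7, d@B3, e@B2, e@B6, f@B0}
  B8: | IN={a@B6, b@B4, c@B7, d@B3, e@B2, e@B6, f@B0} | OUT={a@B6, b@B4, c@B7, d@B3, e@B8, f@B8}

Merge at B6: IN[B6] = OUT[B4] ⊔ OUT[B5] ⊔ OUT[B7] = {a@B6, b@B4, c@B5, c@B7, d@B3, e@B2, e@B6, f@B0}
Applying B6's transfer function to that IN value gives OUT[B6] (row B6 above).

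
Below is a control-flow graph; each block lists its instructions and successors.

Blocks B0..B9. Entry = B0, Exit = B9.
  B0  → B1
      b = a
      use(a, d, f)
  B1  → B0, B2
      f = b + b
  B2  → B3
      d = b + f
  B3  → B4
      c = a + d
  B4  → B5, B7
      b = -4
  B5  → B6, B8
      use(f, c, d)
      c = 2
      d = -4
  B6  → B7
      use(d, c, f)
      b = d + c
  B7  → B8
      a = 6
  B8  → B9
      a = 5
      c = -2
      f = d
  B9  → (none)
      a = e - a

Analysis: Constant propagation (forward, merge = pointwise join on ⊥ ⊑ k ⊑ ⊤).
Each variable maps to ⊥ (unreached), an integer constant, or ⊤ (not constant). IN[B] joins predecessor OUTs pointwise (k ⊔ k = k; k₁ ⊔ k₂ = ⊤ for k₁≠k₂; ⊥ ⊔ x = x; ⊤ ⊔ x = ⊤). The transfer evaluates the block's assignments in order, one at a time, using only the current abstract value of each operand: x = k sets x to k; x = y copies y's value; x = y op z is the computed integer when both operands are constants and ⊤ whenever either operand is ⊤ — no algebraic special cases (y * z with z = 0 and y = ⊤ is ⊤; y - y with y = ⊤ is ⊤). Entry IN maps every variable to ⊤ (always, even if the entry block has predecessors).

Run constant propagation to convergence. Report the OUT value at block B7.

Answer: {a: 6, b: ⊤, c: ⊤, d: ⊤, e: ⊤, f: ⊤}

Trace:
Converged values:
  B0:  IN=(all ⊤)  OUT=(all ⊤)
  B1:  IN=(all ⊤)  OUT=(all ⊤)
  B2:  IN=(all ⊤)  OUT=(all ⊤)
  B3:  IN=(all ⊤)  OUT=(all ⊤)
  B4:  IN=(all ⊤)  OUT={b:-4; rest ⊤}
  B5:  IN={b:-4; rest ⊤}  OUT={b:-4, c:2, d:-4; rest ⊤}
  B6:  IN={b:-4, c:2, d:-4; rest ⊤}  OUT={b:-2, c:2, d:-4; rest ⊤}
  B7:  IN=(all ⊤)  OUT={a:6; rest ⊤}
  B8:  IN=(all ⊤)  OUT={a:5, c:-2; rest ⊤}
  B9:  IN={a:5, c:-2; rest ⊤}  OUT={c:-2; rest ⊤}

Merge at B7: IN[B7] = OUT[B4] ⊔ OUT[B6] = {a: ⊤, b: ⊤, c: ⊤, d: ⊤, e: ⊤, f: ⊤}
Applying B7's transfer function to that IN value gives OUT[B7] (row B7 above).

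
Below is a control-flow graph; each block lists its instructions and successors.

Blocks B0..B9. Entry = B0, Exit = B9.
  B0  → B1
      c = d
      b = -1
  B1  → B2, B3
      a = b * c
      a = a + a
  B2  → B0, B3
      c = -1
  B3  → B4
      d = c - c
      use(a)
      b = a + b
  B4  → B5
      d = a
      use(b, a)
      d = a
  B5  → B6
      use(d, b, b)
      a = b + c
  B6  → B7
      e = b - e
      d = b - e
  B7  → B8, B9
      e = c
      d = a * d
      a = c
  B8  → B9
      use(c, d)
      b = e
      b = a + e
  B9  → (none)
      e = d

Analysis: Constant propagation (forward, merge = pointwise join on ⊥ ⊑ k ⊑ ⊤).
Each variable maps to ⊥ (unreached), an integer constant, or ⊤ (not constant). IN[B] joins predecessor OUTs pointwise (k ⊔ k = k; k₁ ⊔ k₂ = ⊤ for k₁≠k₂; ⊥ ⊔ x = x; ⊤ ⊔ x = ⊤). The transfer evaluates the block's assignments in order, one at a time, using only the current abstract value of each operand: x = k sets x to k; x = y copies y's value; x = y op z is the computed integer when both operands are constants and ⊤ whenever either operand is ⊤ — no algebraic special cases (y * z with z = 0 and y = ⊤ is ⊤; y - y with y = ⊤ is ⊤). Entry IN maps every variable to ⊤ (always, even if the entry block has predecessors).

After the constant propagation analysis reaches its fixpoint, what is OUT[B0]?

Per-block solution:
  B0:   IN=(all ⊤)   OUT={b:-1; rest ⊤}
  B1:   IN={b:-1; rest ⊤}   OUT={b:-1; rest ⊤}
  B2:   IN={b:-1; rest ⊤}   OUT={b:-1, c:-1; rest ⊤}
  B3:   IN={b:-1; rest ⊤}   OUT=(all ⊤)
  B4:   IN=(all ⊤)   OUT=(all ⊤)
  B5:   IN=(all ⊤)   OUT=(all ⊤)
  B6:   IN=(all ⊤)   OUT=(all ⊤)
  B7:   IN=(all ⊤)   OUT=(all ⊤)
  B8:   IN=(all ⊤)   OUT=(all ⊤)
  B9:   IN=(all ⊤)   OUT=(all ⊤)

Merge at B0 (entry node, so the boundary value (all ⊤) is joined with the incoming edge(s)): IN[B0] = (all ⊤) ⊔ OUT[B2] = {a: ⊤, b: ⊤, c: ⊤, d: ⊤, e: ⊤, f: ⊤}
Applying B0's transfer function to that IN value gives OUT[B0] (row B0 above).

Answer: {a: ⊤, b: -1, c: ⊤, d: ⊤, e: ⊤, f: ⊤}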